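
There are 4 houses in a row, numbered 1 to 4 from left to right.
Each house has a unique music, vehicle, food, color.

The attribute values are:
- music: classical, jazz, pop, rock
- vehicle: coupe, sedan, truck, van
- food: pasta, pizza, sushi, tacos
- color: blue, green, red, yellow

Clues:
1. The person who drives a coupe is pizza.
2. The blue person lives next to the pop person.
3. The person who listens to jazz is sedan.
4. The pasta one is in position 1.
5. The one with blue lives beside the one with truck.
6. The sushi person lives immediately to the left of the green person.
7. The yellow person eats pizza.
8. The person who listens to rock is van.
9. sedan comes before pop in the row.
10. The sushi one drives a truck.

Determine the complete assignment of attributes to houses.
Solution:

House | Music | Vehicle | Food | Color
--------------------------------------
  1   | jazz | sedan | pasta | blue
  2   | pop | truck | sushi | red
  3   | rock | van | tacos | green
  4   | classical | coupe | pizza | yellow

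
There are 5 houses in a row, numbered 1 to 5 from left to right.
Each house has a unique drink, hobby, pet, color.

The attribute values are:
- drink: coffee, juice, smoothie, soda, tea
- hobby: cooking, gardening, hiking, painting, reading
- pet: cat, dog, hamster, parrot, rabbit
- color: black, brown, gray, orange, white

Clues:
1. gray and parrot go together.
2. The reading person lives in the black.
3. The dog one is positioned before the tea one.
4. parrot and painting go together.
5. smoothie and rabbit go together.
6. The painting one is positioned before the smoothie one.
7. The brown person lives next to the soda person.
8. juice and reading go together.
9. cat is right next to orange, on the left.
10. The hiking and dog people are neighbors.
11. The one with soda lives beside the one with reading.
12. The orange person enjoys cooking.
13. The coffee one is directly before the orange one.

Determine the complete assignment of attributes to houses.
Solution:

House | Drink | Hobby | Pet | Color
-----------------------------------
  1   | coffee | hiking | cat | brown
  2   | soda | cooking | dog | orange
  3   | juice | reading | hamster | black
  4   | tea | painting | parrot | gray
  5   | smoothie | gardening | rabbit | white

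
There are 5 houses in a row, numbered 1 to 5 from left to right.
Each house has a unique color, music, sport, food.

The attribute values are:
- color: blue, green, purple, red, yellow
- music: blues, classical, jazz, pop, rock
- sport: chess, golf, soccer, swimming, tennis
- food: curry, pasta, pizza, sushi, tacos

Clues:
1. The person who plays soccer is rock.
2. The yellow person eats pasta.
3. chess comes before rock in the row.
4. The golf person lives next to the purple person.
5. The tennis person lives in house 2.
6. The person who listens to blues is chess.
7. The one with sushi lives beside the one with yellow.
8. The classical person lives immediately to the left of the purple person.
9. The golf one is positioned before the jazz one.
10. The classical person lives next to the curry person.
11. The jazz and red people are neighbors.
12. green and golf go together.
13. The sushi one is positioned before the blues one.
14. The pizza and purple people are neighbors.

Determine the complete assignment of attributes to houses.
Solution:

House | Color | Music | Sport | Food
------------------------------------
  1   | green | classical | golf | pizza
  2   | purple | jazz | tennis | curry
  3   | red | pop | swimming | sushi
  4   | yellow | blues | chess | pasta
  5   | blue | rock | soccer | tacos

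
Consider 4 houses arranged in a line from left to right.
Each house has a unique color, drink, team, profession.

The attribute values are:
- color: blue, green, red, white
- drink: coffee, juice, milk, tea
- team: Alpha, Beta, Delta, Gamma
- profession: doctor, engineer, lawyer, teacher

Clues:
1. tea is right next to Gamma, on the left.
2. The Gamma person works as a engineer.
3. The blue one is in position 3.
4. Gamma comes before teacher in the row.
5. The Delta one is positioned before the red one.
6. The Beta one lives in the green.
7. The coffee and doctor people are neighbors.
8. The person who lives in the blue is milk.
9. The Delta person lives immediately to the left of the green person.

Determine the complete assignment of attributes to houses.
Solution:

House | Color | Drink | Team | Profession
-----------------------------------------
  1   | white | coffee | Delta | lawyer
  2   | green | tea | Beta | doctor
  3   | blue | milk | Gamma | engineer
  4   | red | juice | Alpha | teacher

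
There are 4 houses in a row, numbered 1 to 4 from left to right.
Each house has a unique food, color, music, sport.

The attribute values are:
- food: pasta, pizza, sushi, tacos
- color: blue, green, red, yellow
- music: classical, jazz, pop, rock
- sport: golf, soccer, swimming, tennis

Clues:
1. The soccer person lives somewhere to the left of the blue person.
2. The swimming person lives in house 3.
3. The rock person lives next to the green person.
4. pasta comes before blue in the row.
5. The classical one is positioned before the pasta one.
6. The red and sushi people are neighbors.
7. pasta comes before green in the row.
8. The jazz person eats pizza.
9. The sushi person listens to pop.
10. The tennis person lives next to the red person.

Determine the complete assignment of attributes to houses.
Solution:

House | Food | Color | Music | Sport
------------------------------------
  1   | tacos | yellow | classical | tennis
  2   | pasta | red | rock | soccer
  3   | sushi | green | pop | swimming
  4   | pizza | blue | jazz | golf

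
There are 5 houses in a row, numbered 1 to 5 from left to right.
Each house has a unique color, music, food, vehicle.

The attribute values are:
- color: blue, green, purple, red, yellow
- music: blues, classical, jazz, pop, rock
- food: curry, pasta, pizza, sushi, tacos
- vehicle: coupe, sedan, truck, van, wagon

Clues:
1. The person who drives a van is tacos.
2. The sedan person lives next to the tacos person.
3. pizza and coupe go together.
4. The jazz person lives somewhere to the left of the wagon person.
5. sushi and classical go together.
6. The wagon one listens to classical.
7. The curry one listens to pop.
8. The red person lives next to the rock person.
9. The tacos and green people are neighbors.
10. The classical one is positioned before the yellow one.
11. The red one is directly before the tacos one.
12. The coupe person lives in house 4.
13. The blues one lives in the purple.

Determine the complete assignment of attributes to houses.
Solution:

House | Color | Music | Food | Vehicle
--------------------------------------
  1   | red | jazz | pasta | sedan
  2   | blue | rock | tacos | van
  3   | green | classical | sushi | wagon
  4   | purple | blues | pizza | coupe
  5   | yellow | pop | curry | truck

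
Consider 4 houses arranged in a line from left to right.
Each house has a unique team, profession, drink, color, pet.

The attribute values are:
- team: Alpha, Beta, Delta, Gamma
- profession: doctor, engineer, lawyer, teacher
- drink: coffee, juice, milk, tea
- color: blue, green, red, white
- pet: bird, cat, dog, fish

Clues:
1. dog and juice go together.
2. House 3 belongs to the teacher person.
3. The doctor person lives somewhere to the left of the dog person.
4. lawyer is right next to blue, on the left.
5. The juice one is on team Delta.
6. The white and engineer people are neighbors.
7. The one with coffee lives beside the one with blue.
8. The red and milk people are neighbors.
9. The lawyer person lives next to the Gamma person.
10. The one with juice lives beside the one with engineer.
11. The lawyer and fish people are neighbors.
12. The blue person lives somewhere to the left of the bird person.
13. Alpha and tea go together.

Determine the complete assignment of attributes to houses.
Solution:

House | Team | Profession | Drink | Color | Pet
-----------------------------------------------
  1   | Beta | lawyer | coffee | red | cat
  2   | Gamma | doctor | milk | blue | fish
  3   | Delta | teacher | juice | white | dog
  4   | Alpha | engineer | tea | green | bird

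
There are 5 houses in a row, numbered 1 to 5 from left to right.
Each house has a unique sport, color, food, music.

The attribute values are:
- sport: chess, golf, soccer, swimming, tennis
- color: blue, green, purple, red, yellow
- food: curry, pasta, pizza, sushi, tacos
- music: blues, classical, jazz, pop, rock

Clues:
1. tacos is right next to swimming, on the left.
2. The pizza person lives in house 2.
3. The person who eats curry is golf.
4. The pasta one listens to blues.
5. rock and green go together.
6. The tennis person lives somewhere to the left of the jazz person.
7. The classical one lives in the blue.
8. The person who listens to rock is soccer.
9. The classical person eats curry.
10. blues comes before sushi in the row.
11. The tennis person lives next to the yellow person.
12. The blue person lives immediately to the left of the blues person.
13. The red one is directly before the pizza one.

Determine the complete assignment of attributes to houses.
Solution:

House | Sport | Color | Food | Music
------------------------------------
  1   | tennis | red | tacos | pop
  2   | swimming | yellow | pizza | jazz
  3   | golf | blue | curry | classical
  4   | chess | purple | pasta | blues
  5   | soccer | green | sushi | rock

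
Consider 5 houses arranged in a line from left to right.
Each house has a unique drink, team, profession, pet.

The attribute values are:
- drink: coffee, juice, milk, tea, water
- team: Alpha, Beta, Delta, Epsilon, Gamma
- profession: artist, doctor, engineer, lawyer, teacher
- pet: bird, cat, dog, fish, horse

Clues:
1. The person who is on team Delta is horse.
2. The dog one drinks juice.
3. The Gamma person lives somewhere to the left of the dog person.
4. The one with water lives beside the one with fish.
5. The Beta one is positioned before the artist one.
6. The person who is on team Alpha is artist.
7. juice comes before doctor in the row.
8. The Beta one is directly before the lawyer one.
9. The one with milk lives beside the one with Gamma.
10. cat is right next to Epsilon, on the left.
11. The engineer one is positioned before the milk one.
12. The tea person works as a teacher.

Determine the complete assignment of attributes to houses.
Solution:

House | Drink | Team | Profession | Pet
---------------------------------------
  1   | water | Beta | engineer | cat
  2   | milk | Epsilon | lawyer | fish
  3   | tea | Gamma | teacher | bird
  4   | juice | Alpha | artist | dog
  5   | coffee | Delta | doctor | horse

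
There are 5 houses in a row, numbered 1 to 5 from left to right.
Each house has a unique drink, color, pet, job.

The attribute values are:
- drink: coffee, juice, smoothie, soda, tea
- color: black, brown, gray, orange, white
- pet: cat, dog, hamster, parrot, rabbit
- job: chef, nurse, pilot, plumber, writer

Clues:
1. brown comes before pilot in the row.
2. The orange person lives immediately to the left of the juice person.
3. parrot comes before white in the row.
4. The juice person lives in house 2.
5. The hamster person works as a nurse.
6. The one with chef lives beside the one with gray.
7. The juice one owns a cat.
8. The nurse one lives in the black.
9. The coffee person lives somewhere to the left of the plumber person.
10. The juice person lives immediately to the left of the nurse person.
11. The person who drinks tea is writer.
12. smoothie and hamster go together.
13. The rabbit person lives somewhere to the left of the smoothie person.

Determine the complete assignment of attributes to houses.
Solution:

House | Drink | Color | Pet | Job
---------------------------------
  1   | coffee | orange | rabbit | chef
  2   | juice | gray | cat | plumber
  3   | smoothie | black | hamster | nurse
  4   | tea | brown | parrot | writer
  5   | soda | white | dog | pilot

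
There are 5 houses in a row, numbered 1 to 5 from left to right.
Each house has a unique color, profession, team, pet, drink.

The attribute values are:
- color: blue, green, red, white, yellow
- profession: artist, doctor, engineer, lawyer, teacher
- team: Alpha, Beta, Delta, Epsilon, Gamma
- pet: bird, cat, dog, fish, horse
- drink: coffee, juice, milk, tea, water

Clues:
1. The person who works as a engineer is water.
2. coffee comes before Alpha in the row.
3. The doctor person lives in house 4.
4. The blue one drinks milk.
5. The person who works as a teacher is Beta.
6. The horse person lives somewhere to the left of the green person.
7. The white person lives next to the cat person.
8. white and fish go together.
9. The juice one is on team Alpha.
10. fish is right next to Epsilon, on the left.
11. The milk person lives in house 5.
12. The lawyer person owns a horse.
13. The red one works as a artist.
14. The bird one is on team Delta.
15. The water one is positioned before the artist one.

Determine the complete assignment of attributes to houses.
Solution:

House | Color | Profession | Team | Pet | Drink
-----------------------------------------------
  1   | white | engineer | Gamma | fish | water
  2   | red | artist | Epsilon | cat | coffee
  3   | yellow | lawyer | Alpha | horse | juice
  4   | green | doctor | Delta | bird | tea
  5   | blue | teacher | Beta | dog | milk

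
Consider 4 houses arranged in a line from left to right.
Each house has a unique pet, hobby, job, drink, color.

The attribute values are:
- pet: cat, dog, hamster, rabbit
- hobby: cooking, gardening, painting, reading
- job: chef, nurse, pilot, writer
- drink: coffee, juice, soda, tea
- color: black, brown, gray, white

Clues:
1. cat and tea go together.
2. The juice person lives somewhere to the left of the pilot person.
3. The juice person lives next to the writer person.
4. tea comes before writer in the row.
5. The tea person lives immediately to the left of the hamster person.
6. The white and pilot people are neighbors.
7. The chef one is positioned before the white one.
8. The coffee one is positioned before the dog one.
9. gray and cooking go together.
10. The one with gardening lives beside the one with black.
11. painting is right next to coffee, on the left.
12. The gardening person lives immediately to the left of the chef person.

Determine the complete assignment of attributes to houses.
Solution:

House | Pet | Hobby | Job | Drink | Color
-----------------------------------------
  1   | cat | gardening | nurse | tea | brown
  2   | hamster | painting | chef | juice | black
  3   | rabbit | reading | writer | coffee | white
  4   | dog | cooking | pilot | soda | gray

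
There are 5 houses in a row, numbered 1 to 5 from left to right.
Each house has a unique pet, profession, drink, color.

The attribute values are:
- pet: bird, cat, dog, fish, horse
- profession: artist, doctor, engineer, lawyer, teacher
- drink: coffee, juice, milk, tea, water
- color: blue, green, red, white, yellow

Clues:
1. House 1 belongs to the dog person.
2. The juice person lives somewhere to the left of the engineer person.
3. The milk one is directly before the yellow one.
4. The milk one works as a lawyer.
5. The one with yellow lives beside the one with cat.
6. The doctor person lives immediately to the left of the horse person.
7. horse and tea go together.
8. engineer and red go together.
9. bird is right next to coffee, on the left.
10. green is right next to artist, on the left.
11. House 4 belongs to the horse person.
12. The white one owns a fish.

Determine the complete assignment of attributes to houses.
Solution:

House | Pet | Profession | Drink | Color
----------------------------------------
  1   | dog | lawyer | milk | green
  2   | bird | artist | juice | yellow
  3   | cat | doctor | coffee | blue
  4   | horse | engineer | tea | red
  5   | fish | teacher | water | white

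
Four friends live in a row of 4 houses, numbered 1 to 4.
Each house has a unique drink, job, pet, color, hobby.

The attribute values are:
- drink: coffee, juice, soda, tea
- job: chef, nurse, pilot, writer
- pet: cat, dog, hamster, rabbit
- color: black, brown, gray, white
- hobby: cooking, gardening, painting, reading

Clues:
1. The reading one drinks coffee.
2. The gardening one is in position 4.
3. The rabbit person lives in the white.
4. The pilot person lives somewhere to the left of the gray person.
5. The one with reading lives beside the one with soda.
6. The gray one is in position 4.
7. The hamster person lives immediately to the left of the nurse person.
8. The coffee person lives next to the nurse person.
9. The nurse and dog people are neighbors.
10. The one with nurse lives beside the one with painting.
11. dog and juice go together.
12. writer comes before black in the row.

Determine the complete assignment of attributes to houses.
Solution:

House | Drink | Job | Pet | Color | Hobby
-----------------------------------------
  1   | coffee | writer | hamster | brown | reading
  2   | soda | nurse | rabbit | white | cooking
  3   | juice | pilot | dog | black | painting
  4   | tea | chef | cat | gray | gardening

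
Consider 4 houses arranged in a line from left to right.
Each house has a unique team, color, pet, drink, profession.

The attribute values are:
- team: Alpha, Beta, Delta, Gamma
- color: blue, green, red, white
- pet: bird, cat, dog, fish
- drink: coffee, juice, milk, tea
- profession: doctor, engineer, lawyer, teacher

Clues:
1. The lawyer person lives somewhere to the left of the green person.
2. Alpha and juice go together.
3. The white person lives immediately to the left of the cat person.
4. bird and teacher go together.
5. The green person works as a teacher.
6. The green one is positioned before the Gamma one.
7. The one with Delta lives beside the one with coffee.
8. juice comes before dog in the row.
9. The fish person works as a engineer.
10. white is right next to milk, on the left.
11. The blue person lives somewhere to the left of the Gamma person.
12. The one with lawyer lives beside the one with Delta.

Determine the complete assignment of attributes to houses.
Solution:

House | Team | Color | Pet | Drink | Profession
-----------------------------------------------
  1   | Alpha | white | fish | juice | engineer
  2   | Beta | blue | cat | milk | lawyer
  3   | Delta | green | bird | tea | teacher
  4   | Gamma | red | dog | coffee | doctor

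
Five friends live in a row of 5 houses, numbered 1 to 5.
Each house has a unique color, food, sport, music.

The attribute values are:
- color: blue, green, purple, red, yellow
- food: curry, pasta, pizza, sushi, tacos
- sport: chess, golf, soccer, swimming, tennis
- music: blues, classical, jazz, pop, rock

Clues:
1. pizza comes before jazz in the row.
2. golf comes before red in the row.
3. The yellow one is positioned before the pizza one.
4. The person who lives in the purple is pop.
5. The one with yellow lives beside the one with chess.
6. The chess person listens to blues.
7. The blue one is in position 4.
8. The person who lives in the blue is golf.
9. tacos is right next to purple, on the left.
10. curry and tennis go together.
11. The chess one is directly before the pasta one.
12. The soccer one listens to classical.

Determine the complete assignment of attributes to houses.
Solution:

House | Color | Food | Sport | Music
------------------------------------
  1   | yellow | sushi | soccer | classical
  2   | green | tacos | chess | blues
  3   | purple | pasta | swimming | pop
  4   | blue | pizza | golf | rock
  5   | red | curry | tennis | jazz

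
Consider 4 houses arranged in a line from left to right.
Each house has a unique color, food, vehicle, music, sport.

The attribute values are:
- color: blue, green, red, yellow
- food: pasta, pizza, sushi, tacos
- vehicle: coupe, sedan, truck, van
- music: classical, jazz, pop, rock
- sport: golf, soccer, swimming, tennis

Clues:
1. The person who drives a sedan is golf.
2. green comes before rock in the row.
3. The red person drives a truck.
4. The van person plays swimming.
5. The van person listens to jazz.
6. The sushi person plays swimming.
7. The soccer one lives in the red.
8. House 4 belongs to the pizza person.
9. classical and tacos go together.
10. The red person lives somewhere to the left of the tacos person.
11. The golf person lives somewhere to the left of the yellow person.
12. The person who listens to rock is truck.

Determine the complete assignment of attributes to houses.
Solution:

House | Color | Food | Vehicle | Music | Sport
----------------------------------------------
  1   | green | sushi | van | jazz | swimming
  2   | red | pasta | truck | rock | soccer
  3   | blue | tacos | sedan | classical | golf
  4   | yellow | pizza | coupe | pop | tennis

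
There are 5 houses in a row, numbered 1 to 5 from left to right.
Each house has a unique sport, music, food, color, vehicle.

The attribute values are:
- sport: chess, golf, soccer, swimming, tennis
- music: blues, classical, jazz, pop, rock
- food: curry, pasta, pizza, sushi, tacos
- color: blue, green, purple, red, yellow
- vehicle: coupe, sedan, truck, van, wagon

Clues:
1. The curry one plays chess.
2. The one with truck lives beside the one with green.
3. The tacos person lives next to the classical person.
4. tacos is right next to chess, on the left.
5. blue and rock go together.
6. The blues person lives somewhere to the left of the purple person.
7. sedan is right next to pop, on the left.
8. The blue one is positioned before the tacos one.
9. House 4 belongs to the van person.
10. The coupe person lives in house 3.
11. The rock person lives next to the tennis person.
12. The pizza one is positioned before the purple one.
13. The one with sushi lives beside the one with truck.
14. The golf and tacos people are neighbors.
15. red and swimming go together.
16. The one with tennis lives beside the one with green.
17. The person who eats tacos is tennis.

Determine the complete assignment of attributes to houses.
Solution:

House | Sport | Music | Food | Color | Vehicle
----------------------------------------------
  1   | golf | rock | sushi | blue | sedan
  2   | tennis | pop | tacos | yellow | truck
  3   | chess | classical | curry | green | coupe
  4   | swimming | blues | pizza | red | van
  5   | soccer | jazz | pasta | purple | wagon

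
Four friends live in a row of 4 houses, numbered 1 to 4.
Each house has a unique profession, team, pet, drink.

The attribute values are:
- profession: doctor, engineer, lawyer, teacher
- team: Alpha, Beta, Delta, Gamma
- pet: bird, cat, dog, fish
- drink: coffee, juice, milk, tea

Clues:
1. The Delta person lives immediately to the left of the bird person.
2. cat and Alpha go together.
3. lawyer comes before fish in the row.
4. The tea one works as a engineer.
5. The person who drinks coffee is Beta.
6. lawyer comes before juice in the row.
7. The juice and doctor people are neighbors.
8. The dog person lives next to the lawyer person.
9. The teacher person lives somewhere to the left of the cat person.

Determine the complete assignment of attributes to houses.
Solution:

House | Profession | Team | Pet | Drink
---------------------------------------
  1   | engineer | Delta | dog | tea
  2   | lawyer | Beta | bird | coffee
  3   | teacher | Gamma | fish | juice
  4   | doctor | Alpha | cat | milk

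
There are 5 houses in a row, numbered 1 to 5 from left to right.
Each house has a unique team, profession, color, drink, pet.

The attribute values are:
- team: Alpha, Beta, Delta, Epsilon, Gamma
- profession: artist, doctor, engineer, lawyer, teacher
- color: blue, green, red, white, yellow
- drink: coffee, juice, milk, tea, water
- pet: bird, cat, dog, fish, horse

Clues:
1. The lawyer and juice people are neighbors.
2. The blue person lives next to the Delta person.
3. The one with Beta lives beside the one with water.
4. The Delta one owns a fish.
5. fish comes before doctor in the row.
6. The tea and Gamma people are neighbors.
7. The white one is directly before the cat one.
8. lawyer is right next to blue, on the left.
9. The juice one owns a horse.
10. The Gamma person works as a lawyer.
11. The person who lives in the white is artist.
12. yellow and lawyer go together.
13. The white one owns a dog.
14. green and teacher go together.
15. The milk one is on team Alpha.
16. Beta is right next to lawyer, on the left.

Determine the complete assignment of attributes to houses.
Solution:

House | Team | Profession | Color | Drink | Pet
-----------------------------------------------
  1   | Beta | artist | white | tea | dog
  2   | Gamma | lawyer | yellow | water | cat
  3   | Epsilon | engineer | blue | juice | horse
  4   | Delta | teacher | green | coffee | fish
  5   | Alpha | doctor | red | milk | bird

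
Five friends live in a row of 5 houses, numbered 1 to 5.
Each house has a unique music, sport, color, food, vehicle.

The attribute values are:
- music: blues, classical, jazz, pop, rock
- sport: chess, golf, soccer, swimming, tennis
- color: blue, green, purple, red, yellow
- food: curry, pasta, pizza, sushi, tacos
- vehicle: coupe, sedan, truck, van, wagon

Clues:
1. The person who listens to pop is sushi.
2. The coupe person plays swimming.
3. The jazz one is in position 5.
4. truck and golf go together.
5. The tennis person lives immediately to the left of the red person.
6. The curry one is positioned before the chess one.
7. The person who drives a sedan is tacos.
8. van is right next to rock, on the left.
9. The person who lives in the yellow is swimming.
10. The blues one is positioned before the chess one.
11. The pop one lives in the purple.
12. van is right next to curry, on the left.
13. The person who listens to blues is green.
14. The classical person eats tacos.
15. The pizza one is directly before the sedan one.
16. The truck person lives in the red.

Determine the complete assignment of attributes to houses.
Solution:

House | Music | Sport | Color | Food | Vehicle
----------------------------------------------
  1   | pop | tennis | purple | sushi | van
  2   | rock | golf | red | curry | truck
  3   | blues | soccer | green | pizza | wagon
  4   | classical | chess | blue | tacos | sedan
  5   | jazz | swimming | yellow | pasta | coupe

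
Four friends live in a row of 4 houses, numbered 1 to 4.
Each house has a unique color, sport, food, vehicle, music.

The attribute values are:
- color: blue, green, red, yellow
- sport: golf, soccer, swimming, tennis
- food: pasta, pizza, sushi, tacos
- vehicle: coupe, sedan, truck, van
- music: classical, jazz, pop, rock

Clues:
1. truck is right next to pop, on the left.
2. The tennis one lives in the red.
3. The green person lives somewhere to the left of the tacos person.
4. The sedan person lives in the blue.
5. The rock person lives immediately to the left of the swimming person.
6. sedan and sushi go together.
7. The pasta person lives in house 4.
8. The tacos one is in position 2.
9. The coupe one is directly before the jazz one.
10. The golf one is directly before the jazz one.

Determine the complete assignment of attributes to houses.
Solution:

House | Color | Sport | Food | Vehicle | Music
----------------------------------------------
  1   | green | golf | pizza | coupe | rock
  2   | yellow | swimming | tacos | truck | jazz
  3   | blue | soccer | sushi | sedan | pop
  4   | red | tennis | pasta | van | classical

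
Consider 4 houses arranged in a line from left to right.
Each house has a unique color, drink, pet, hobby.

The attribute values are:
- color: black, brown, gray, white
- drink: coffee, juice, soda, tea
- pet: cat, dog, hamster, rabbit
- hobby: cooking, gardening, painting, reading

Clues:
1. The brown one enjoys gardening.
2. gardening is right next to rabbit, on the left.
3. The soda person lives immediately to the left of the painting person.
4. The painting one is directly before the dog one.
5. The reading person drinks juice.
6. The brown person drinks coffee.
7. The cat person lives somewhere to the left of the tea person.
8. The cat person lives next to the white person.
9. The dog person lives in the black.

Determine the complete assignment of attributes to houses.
Solution:

House | Color | Drink | Pet | Hobby
-----------------------------------
  1   | brown | coffee | cat | gardening
  2   | white | soda | rabbit | cooking
  3   | gray | tea | hamster | painting
  4   | black | juice | dog | reading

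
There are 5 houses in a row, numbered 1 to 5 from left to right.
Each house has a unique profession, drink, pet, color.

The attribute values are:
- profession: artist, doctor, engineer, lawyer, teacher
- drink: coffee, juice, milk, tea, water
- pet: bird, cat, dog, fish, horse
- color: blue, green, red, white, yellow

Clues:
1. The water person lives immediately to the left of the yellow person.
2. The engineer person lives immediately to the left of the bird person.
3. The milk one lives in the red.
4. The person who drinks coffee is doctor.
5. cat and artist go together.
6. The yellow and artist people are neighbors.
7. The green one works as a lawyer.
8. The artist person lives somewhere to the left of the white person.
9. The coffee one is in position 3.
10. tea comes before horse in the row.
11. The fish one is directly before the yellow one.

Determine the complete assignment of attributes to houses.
Solution:

House | Profession | Drink | Pet | Color
----------------------------------------
  1   | lawyer | tea | dog | green
  2   | engineer | water | fish | blue
  3   | doctor | coffee | bird | yellow
  4   | artist | milk | cat | red
  5   | teacher | juice | horse | white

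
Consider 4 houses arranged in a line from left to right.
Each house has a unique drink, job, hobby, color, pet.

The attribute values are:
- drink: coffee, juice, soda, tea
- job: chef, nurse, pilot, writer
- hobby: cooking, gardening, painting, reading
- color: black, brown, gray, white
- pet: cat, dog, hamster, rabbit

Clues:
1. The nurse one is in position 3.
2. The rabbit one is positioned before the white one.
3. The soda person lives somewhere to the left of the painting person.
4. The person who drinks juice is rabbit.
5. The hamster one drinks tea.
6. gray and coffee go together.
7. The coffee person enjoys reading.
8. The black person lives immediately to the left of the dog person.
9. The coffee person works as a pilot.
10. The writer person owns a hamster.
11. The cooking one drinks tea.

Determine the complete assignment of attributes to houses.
Solution:

House | Drink | Job | Hobby | Color | Pet
-----------------------------------------
  1   | soda | chef | gardening | black | cat
  2   | coffee | pilot | reading | gray | dog
  3   | juice | nurse | painting | brown | rabbit
  4   | tea | writer | cooking | white | hamster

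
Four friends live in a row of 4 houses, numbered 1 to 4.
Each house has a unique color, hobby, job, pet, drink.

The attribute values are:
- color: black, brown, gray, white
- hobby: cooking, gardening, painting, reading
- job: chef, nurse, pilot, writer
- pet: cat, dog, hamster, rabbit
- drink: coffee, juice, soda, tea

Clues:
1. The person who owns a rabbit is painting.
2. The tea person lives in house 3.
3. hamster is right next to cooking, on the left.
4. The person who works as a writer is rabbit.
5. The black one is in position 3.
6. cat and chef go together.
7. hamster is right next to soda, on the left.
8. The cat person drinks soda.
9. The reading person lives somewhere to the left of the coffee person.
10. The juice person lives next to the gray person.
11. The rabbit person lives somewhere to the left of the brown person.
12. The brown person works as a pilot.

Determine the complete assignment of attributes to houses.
Solution:

House | Color | Hobby | Job | Pet | Drink
-----------------------------------------
  1   | white | reading | nurse | hamster | juice
  2   | gray | cooking | chef | cat | soda
  3   | black | painting | writer | rabbit | tea
  4   | brown | gardening | pilot | dog | coffee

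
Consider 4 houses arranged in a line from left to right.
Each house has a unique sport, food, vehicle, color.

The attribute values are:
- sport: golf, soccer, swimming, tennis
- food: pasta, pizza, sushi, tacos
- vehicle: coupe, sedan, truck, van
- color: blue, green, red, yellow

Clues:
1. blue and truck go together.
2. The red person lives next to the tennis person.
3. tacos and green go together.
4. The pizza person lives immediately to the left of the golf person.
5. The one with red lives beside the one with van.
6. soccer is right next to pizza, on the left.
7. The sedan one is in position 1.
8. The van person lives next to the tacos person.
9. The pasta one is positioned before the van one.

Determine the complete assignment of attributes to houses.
Solution:

House | Sport | Food | Vehicle | Color
--------------------------------------
  1   | soccer | pasta | sedan | red
  2   | tennis | pizza | van | yellow
  3   | golf | tacos | coupe | green
  4   | swimming | sushi | truck | blue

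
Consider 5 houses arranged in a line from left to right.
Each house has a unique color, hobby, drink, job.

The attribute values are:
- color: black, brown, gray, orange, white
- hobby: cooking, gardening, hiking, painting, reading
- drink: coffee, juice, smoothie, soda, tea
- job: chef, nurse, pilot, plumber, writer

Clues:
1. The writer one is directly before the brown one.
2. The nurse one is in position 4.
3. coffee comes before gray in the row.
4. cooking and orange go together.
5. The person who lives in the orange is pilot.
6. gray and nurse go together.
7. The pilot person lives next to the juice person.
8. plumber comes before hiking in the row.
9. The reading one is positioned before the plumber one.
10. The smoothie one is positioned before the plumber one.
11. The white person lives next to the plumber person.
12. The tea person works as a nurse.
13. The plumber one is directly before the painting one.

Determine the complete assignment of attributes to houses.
Solution:

House | Color | Hobby | Drink | Job
-----------------------------------
  1   | orange | cooking | smoothie | pilot
  2   | white | reading | juice | writer
  3   | brown | gardening | coffee | plumber
  4   | gray | painting | tea | nurse
  5   | black | hiking | soda | chef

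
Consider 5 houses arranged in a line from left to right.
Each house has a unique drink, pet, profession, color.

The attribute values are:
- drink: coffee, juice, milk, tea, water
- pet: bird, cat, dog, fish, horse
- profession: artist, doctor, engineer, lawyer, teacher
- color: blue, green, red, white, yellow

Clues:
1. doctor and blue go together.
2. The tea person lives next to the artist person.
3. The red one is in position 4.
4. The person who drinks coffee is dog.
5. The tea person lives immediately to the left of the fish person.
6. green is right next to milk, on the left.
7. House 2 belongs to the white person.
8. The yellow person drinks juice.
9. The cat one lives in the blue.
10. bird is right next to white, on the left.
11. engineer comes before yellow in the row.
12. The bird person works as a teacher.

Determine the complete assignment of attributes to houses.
Solution:

House | Drink | Pet | Profession | Color
----------------------------------------
  1   | tea | bird | teacher | green
  2   | milk | fish | artist | white
  3   | water | cat | doctor | blue
  4   | coffee | dog | engineer | red
  5   | juice | horse | lawyer | yellow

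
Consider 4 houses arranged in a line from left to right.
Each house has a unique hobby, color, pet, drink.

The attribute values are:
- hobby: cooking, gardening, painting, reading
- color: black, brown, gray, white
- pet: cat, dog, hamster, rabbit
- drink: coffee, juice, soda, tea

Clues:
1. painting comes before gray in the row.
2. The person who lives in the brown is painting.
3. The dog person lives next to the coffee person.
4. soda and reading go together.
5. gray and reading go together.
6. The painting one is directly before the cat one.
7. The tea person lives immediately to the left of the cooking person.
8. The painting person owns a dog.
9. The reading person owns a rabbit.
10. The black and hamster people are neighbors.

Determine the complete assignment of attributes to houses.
Solution:

House | Hobby | Color | Pet | Drink
-----------------------------------
  1   | painting | brown | dog | tea
  2   | cooking | black | cat | coffee
  3   | gardening | white | hamster | juice
  4   | reading | gray | rabbit | soda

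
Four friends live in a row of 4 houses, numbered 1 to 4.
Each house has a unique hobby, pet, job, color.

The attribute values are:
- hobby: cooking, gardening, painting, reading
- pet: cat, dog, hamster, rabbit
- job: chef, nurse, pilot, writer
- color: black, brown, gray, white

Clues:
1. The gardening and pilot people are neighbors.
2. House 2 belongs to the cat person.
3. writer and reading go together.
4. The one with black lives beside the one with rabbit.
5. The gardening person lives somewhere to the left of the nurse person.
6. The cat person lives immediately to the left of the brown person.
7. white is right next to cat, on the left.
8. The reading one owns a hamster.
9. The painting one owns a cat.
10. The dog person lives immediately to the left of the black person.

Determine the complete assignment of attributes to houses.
Solution:

House | Hobby | Pet | Job | Color
---------------------------------
  1   | gardening | dog | chef | white
  2   | painting | cat | pilot | black
  3   | cooking | rabbit | nurse | brown
  4   | reading | hamster | writer | gray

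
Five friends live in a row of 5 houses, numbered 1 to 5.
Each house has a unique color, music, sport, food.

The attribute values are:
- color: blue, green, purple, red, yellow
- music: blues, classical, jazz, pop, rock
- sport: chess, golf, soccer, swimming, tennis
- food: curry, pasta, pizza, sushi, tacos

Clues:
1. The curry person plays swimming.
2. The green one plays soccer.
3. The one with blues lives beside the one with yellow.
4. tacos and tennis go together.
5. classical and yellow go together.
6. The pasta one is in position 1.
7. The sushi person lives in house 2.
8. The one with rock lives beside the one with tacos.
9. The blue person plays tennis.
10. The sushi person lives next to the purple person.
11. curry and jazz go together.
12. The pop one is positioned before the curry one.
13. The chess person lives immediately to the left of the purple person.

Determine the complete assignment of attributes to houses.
Solution:

House | Color | Music | Sport | Food
------------------------------------
  1   | green | blues | soccer | pasta
  2   | yellow | classical | chess | sushi
  3   | purple | rock | golf | pizza
  4   | blue | pop | tennis | tacos
  5   | red | jazz | swimming | curry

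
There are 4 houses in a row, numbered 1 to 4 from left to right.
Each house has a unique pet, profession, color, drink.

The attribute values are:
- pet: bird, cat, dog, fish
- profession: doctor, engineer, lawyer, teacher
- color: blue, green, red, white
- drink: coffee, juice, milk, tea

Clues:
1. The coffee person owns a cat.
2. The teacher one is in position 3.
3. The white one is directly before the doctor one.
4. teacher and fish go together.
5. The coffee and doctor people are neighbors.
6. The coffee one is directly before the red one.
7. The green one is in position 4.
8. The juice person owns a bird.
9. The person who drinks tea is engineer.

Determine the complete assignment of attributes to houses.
Solution:

House | Pet | Profession | Color | Drink
----------------------------------------
  1   | cat | lawyer | white | coffee
  2   | bird | doctor | red | juice
  3   | fish | teacher | blue | milk
  4   | dog | engineer | green | tea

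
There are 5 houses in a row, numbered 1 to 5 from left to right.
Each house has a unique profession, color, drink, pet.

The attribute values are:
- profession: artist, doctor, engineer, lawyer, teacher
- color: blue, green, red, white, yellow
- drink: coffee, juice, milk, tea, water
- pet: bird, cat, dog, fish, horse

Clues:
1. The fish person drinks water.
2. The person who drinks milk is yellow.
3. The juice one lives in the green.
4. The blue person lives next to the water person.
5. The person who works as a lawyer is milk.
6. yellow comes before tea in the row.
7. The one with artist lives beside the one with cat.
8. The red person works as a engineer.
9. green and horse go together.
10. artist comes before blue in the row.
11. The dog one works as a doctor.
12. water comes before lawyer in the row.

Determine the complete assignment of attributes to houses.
Solution:

House | Profession | Color | Drink | Pet
----------------------------------------
  1   | artist | green | juice | horse
  2   | teacher | blue | coffee | cat
  3   | engineer | red | water | fish
  4   | lawyer | yellow | milk | bird
  5   | doctor | white | tea | dog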